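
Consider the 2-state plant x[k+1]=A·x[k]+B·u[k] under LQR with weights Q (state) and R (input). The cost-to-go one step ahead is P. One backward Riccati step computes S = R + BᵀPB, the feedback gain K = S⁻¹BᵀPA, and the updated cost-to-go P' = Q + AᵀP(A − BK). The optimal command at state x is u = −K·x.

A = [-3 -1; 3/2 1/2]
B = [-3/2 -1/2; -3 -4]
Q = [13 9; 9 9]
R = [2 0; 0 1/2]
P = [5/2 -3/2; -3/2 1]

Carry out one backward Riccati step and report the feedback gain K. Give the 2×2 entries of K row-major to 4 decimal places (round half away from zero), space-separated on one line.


BᵀP = [0.7500 -0.7500; 4.7500 -3.2500]
S = R + BᵀPB = [2 0; 0 1/2] + [1.1250 2.6250; 2.6250 10.6250] = [3.1250 2.6250; 2.6250 11.1250]
BᵀPA = [-3.3750 -1.1250; -19.1250 -6.3750]
K = S⁻¹·BᵀPA = [0.4540 0.1513; -1.8262 -0.6087]
A−BK = [-3.2321 -1.0774; -4.4428 -1.4809]
AᵀP(A−BK) = [4.8557 1.6186; 1.6186 0.5395]
P' = Q + AᵀP(A−BK) = [17.8557 10.6186; 10.6186 9.5395]
tr(P') = 27.3952

0.4540 0.1513 -1.8262 -0.6087


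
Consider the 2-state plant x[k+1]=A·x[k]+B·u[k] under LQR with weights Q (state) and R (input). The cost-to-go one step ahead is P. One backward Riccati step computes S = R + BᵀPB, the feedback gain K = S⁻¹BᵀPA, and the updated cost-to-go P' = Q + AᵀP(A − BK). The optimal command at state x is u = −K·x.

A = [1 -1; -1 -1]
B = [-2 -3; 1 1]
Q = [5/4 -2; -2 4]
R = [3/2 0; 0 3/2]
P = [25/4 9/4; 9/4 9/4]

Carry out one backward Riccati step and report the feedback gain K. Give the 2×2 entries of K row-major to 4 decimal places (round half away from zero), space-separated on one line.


BᵀP = [-10.2500 -2.2500; -16.5000 -4.5000]
S = R + BᵀPB = [3/2 0; 0 3/2] + [18.2500 28.5000; 28.5000 45.0000] = [19.7500 28.5000; 28.5000 46.5000]
BᵀPA = [-8.0000 12.5000; -12.0000 21.0000]
K = S⁻¹·BᵀPA = [-0.2827 -0.1625; -0.0848 0.5512]
A−BK = [0.1802 0.3286; -0.6325 -1.3887]
AᵀP(A−BK) = [0.7208 1.3145; 1.3145 3.4558]
P' = Q + AᵀP(A−BK) = [1.9708 -0.6855; -0.6855 7.4558]
tr(P') = 9.4267

-0.2827 -0.1625 -0.0848 0.5512


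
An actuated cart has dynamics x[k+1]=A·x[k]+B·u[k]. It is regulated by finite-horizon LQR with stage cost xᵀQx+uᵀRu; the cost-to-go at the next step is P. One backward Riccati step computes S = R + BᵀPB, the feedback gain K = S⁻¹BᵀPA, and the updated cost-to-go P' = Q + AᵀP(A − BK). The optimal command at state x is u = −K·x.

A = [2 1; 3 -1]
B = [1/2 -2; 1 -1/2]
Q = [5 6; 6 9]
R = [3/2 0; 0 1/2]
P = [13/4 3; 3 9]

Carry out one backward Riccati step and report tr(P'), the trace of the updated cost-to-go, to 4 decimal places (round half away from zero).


BᵀP = [4.6250 10.5000; -8.0000 -10.5000]
S = R + BᵀPB = [3/2 0; 0 1/2] + [12.8125 -14.5000; -14.5000 21.2500] = [14.3125 -14.5000; -14.5000 21.7500]
BᵀPA = [40.7500 -5.8750; -47.5000 2.5000]
K = S⁻¹·BᵀPA = [1.9552 -0.9058; -0.8805 -0.4889]
A−BK = [-0.7385 0.4750; 0.6046 -0.3386]
AᵀP(A−BK) = [8.5050 -3.8123; -3.8123 2.1506]
P' = Q + AᵀP(A−BK) = [13.5050 2.1877; 2.1877 11.1506]
tr(P') = 24.6556

24.6556


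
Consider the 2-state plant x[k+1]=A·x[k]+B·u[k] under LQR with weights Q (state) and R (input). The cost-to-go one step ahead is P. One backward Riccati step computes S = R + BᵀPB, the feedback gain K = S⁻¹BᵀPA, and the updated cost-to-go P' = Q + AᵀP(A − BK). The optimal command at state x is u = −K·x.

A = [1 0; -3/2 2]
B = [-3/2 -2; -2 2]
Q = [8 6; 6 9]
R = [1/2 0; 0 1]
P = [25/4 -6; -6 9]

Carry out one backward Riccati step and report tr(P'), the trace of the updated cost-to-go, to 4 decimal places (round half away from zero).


17.7165

BᵀP = [2.6250 -9.0000; -24.5000 30.0000]
S = R + BᵀPB = [1/2 0; 0 1] + [14.0625 -23.2500; -23.2500 109.0000] = [14.5625 -23.2500; -23.2500 110.0000]
BᵀPA = [16.1250 -18.0000; -69.5000 60.0000]
K = S⁻¹·BᵀPA = [0.1488 -0.5512; -0.6004 0.4290]
A−BK = [0.0224 0.0311; -0.0017 0.0397]
AᵀP(A−BK) = [0.3751 -0.2998; -0.2998 0.3413]
P' = Q + AᵀP(A−BK) = [8.3751 5.7002; 5.7002 9.3413]
tr(P') = 17.7165


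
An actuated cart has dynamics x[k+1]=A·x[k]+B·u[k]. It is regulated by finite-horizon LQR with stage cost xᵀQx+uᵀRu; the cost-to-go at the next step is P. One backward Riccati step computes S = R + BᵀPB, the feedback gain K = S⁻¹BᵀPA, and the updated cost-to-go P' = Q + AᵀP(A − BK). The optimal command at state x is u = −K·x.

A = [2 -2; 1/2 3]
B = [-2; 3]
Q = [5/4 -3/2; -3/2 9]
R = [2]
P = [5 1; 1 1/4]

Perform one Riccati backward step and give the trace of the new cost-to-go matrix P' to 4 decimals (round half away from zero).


16.5255

BᵀP = [-7.0000 -1.2500]
S = R + BᵀPB = [2] + [10.2500] = [12.2500]
BᵀPA = [-14.6250 10.2500]
K = S⁻¹·BᵀPA = [-1.1939 0.8367]
A−BK = [-0.3878 -0.3265; 4.0816 0.4898]
AᵀP(A−BK) = [4.6020 -2.3878; -2.3878 1.6735]
P' = Q + AᵀP(A−BK) = [5.8520 -3.8878; -3.8878 10.6735]
tr(P') = 16.5255


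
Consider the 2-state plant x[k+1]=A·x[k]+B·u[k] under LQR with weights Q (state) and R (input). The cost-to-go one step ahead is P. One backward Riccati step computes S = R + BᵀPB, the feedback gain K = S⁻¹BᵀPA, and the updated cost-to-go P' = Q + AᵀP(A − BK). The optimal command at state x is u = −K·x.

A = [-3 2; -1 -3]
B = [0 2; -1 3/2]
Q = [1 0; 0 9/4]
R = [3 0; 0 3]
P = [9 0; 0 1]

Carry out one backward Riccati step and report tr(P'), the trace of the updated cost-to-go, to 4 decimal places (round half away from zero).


BᵀP = [0.0000 -1.0000; 18.0000 1.5000]
S = R + BᵀPB = [3 0; 0 3] + [1.0000 -1.5000; -1.5000 38.2500] = [4.0000 -1.5000; -1.5000 41.2500]
BᵀPA = [1.0000 3.0000; -55.5000 31.5000]
K = S⁻¹·BᵀPA = [-0.2581 1.0507; -1.3548 0.8018]
A−BK = [-0.2903 0.3963; 0.7742 -3.1521]
AᵀP(A−BK) = [7.0645 -7.5484; -7.5484 16.5899]
P' = Q + AᵀP(A−BK) = [8.0645 -7.5484; -7.5484 18.8399]
tr(P') = 26.9044

26.9044


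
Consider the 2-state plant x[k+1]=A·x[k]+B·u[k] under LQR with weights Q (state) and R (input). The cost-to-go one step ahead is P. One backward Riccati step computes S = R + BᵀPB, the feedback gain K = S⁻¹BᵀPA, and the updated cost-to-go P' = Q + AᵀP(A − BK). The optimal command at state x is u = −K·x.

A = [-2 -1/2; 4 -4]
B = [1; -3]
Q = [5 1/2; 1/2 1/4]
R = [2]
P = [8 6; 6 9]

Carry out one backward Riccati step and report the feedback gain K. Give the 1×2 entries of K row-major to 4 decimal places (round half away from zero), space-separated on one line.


BᵀP = [-10.0000 -21.0000]
S = R + BᵀPB = [2] + [53.0000] = [55.0000]
BᵀPA = [-64.0000 89.0000]
K = S⁻¹·BᵀPA = [-1.1636 1.6182]
A−BK = [-0.8364 -2.1182; 0.5091 0.8545]
AᵀP(A−BK) = [5.5273 3.5636; 3.5636 25.9818]
P' = Q + AᵀP(A−BK) = [10.5273 4.0636; 4.0636 26.2318]
tr(P') = 36.7591

-1.1636 1.6182


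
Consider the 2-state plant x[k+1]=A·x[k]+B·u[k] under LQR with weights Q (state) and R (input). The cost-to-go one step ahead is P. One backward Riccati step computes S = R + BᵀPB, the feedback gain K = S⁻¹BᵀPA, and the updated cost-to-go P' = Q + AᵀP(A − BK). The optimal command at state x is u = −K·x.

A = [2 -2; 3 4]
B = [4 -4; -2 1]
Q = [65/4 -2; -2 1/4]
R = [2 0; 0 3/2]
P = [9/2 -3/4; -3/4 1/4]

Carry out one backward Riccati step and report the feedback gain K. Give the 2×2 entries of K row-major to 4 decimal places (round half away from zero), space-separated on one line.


0.0380 -0.3750 -0.3091 0.2500

BᵀP = [19.5000 -3.5000; -18.7500 3.2500]
S = R + BᵀPB = [2 0; 0 3/2] + [85.0000 -81.5000; -81.5000 78.2500] = [87.0000 -81.5000; -81.5000 79.7500]
BᵀPA = [28.5000 -53.0000; -27.7500 50.5000]
K = S⁻¹·BᵀPA = [0.0380 -0.3750; -0.3091 0.2500]
A−BK = [0.6115 0.5000; 3.3851 3.0000]
AᵀP(A−BK) = [1.5887 1.1250; 1.1250 1.5000]
P' = Q + AᵀP(A−BK) = [17.8387 -0.8750; -0.8750 1.7500]
tr(P') = 19.5887


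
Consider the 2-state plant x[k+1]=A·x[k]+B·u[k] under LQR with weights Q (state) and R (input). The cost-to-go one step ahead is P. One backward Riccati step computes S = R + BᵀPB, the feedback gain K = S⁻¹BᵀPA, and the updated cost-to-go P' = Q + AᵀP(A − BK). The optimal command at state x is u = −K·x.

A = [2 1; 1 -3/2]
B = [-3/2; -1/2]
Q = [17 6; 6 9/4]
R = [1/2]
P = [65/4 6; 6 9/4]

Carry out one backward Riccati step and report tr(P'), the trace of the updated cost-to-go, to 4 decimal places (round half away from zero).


BᵀP = [-27.3750 -10.1250]
S = R + BᵀPB = [1/2] + [46.1250] = [46.6250]
BᵀPA = [-64.8750 -12.1875]
K = S⁻¹·BᵀPA = [-1.3914 -0.2614]
A−BK = [-0.0871 0.6079; 0.3043 -1.6307]
AᵀP(A−BK) = [0.9816 0.1671; 0.1671 0.1268]
P' = Q + AᵀP(A−BK) = [17.9816 6.1671; 6.1671 2.3768]
tr(P') = 20.3583

20.3583


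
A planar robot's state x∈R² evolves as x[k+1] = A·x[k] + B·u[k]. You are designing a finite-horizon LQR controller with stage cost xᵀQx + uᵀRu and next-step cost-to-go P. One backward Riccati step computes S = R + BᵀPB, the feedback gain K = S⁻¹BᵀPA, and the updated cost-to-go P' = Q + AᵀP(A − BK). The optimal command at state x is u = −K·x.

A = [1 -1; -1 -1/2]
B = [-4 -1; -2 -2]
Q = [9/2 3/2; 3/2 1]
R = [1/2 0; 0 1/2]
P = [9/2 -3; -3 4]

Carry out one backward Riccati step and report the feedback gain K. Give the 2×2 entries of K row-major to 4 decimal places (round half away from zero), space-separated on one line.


BᵀP = [-12.0000 4.0000; 1.5000 -5.0000]
S = R + BᵀPB = [1/2 0; 0 1/2] + [40.0000 4.0000; 4.0000 8.5000] = [40.5000 4.0000; 4.0000 9.0000]
BᵀPA = [-16.0000 10.0000; 6.5000 1.0000]
K = S⁻¹·BᵀPA = [-0.4878 0.2468; 0.9390 0.0014]
A−BK = [-0.0122 -0.0115; -0.0976 -0.0036]
AᵀP(A−BK) = [0.5915 -0.0610; -0.0610 0.0308]
P' = Q + AᵀP(A−BK) = [5.0915 1.4390; 1.4390 1.0308]
tr(P') = 6.1223

-0.4878 0.2468 0.9390 0.0014


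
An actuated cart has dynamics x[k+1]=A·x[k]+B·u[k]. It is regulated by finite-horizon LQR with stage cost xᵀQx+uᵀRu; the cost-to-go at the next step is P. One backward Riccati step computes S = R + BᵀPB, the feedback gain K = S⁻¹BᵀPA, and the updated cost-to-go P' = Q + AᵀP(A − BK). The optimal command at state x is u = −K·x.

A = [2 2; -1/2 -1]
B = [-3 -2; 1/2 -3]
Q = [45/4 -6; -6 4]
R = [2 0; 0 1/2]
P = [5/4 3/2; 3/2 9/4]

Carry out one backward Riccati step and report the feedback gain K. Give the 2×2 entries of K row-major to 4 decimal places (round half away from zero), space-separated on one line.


BᵀP = [-3.0000 -3.3750; -7.0000 -9.7500]
S = R + BᵀPB = [2 0; 0 1/2] + [7.3125 16.1250; 16.1250 43.2500] = [9.3125 16.1250; 16.1250 43.7500]
BᵀPA = [-4.3125 -2.6250; -9.1250 -4.2500]
K = S⁻¹·BᵀPA = [-0.2817 -0.3142; -0.1047 0.0187]
A−BK = [0.9453 1.0948; -0.6733 -0.7869]
AᵀP(A−BK) = [0.3918 0.4403; 0.4403 0.5046]
P' = Q + AᵀP(A−BK) = [11.6418 -5.5597; -5.5597 4.5046]
tr(P') = 16.1464

-0.2817 -0.3142 -0.1047 0.0187


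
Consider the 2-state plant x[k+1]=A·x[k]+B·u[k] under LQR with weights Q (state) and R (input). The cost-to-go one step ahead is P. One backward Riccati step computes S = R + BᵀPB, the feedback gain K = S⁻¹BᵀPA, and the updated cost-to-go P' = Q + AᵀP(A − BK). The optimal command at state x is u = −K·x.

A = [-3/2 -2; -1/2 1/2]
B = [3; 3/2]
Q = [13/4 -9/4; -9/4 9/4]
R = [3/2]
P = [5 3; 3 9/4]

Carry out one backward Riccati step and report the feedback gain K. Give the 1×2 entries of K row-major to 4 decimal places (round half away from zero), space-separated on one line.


BᵀP = [19.5000 12.3750]
S = R + BᵀPB = [3/2] + [77.0625] = [78.5625]
BᵀPA = [-35.4375 -32.8125]
K = S⁻¹·BᵀPA = [-0.4511 -0.4177]
A−BK = [-0.1468 -0.7470; 0.1766 1.1265]
AᵀP(A−BK) = [0.3276 0.3866; 0.3866 0.8580]
P' = Q + AᵀP(A−BK) = [3.5776 -1.8634; -1.8634 3.1080]
tr(P') = 6.6856

-0.4511 -0.4177


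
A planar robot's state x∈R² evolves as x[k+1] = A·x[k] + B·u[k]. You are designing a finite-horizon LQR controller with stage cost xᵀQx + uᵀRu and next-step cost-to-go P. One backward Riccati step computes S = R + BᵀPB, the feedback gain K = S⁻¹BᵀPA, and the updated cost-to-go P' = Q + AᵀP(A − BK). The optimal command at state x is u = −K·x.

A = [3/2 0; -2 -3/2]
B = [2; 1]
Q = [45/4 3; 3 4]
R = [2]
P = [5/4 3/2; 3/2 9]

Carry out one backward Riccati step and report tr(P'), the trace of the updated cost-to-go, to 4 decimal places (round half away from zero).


35.8580

BᵀP = [4.0000 12.0000]
S = R + BᵀPB = [2] + [20.0000] = [22.0000]
BᵀPA = [-18.0000 -18.0000]
K = S⁻¹·BᵀPA = [-0.8182 -0.8182]
A−BK = [3.1364 1.6364; -1.1818 -0.6818]
AᵀP(A−BK) = [15.0852 8.8977; 8.8977 5.5227]
P' = Q + AᵀP(A−BK) = [26.3352 11.8977; 11.8977 9.5227]
tr(P') = 35.8580


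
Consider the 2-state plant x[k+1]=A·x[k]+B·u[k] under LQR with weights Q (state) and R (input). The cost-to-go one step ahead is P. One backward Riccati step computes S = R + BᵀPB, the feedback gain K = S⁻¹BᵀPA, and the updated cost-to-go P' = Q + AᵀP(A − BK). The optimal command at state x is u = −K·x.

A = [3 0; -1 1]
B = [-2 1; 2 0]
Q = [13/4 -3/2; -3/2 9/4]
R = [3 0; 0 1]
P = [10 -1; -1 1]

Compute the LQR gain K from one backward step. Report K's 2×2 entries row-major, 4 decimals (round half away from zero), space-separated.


BᵀP = [-22.0000 4.0000; 10.0000 -1.0000]
S = R + BᵀPB = [3 0; 0 1] + [52.0000 -22.0000; -22.0000 10.0000] = [55.0000 -22.0000; -22.0000 11.0000]
BᵀPA = [-70.0000 4.0000; 31.0000 -1.0000]
K = S⁻¹·BᵀPA = [-0.7273 0.1818; 1.3636 0.2727]
A−BK = [0.1818 0.0909; 0.4545 0.6364]
AᵀP(A−BK) = [3.8182 0.2727; 0.2727 0.5455]
P' = Q + AᵀP(A−BK) = [7.0682 -1.2273; -1.2273 2.7955]
tr(P') = 9.8636

-0.7273 0.1818 1.3636 0.2727


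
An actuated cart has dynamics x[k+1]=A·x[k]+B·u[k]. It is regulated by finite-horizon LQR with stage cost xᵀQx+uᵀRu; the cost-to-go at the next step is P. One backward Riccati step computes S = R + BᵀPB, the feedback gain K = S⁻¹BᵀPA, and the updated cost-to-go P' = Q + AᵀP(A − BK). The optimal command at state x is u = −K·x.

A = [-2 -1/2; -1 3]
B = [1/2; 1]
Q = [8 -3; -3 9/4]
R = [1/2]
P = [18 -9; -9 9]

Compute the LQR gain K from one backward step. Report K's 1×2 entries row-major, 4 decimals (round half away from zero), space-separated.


-0.9000 2.7000

BᵀP = [0.0000 4.5000]
S = R + BᵀPB = [1/2] + [4.5000] = [5.0000]
BᵀPA = [-4.5000 13.5000]
K = S⁻¹·BᵀPA = [-0.9000 2.7000]
A−BK = [-1.5500 -1.8500; -0.1000 0.3000]
AᵀP(A−BK) = [40.9500 52.6500; 52.6500 76.0500]
P' = Q + AᵀP(A−BK) = [48.9500 49.6500; 49.6500 78.3000]
tr(P') = 127.2500


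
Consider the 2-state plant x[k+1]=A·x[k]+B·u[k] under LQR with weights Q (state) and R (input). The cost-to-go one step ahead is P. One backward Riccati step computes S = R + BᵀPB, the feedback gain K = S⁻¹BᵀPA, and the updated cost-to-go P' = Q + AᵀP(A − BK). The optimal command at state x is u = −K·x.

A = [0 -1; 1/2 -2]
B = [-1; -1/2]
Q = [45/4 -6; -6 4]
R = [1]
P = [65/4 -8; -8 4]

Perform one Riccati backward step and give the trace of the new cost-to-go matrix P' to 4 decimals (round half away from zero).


15.6159

BᵀP = [-12.2500 6.0000]
S = R + BᵀPB = [1] + [9.2500] = [10.2500]
BᵀPA = [3.0000 0.2500]
K = S⁻¹·BᵀPA = [0.2927 0.0244]
A−BK = [0.2927 -0.9756; 0.6463 -1.9878]
AᵀP(A−BK) = [0.1220 -0.0732; -0.0732 0.2439]
P' = Q + AᵀP(A−BK) = [11.3720 -6.0732; -6.0732 4.2439]
tr(P') = 15.6159


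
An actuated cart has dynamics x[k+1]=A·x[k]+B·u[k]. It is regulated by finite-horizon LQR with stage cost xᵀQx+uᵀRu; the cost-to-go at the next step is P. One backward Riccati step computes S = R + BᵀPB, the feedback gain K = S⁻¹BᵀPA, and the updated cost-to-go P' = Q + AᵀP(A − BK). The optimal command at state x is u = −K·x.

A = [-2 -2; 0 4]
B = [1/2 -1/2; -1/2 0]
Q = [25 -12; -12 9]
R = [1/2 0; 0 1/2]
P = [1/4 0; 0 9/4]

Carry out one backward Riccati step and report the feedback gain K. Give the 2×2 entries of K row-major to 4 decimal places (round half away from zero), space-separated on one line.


BᵀP = [0.1250 -1.1250; -0.1250 0.0000]
S = R + BᵀPB = [1/2 0; 0 1/2] + [0.6250 -0.0625; -0.0625 0.0625] = [1.1250 -0.0625; -0.0625 0.5625]
BᵀPA = [-0.2500 -4.7500; 0.2500 0.2500]
K = S⁻¹·BᵀPA = [-0.1988 -4.2236; 0.4224 -0.0248]
A−BK = [-1.6894 0.0994; -0.0994 1.8882]
AᵀP(A−BK) = [0.8447 -0.0497; -0.0497 16.9441]
P' = Q + AᵀP(A−BK) = [25.8447 -12.0497; -12.0497 25.9441]
tr(P') = 51.7888

-0.1988 -4.2236 0.4224 -0.0248


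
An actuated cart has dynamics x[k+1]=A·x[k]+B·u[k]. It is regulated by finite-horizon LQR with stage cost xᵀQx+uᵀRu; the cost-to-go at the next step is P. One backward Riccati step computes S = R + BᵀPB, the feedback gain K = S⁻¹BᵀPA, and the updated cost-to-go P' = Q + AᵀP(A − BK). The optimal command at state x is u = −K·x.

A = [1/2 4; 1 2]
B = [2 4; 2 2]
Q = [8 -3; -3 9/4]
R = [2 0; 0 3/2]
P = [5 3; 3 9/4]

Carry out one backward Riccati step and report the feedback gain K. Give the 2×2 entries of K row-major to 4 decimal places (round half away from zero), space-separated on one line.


0.1395 0.3248 0.1274 0.7898

BᵀP = [16.0000 10.5000; 26.0000 16.5000]
S = R + BᵀPB = [2 0; 0 3/2] + [53.0000 85.0000; 85.0000 137.0000] = [55.0000 85.0000; 85.0000 138.5000]
BᵀPA = [18.5000 85.0000; 29.5000 137.0000]
K = S⁻¹·BᵀPA = [0.1395 0.3248; 0.1274 0.7898]
A−BK = [-0.2885 0.1911; 0.4662 -0.2293]
AᵀP(A−BK) = [0.1615 0.1911; 0.1911 1.1847]
P' = Q + AᵀP(A−BK) = [8.1615 -2.8089; -2.8089 3.4347]
tr(P') = 11.5962


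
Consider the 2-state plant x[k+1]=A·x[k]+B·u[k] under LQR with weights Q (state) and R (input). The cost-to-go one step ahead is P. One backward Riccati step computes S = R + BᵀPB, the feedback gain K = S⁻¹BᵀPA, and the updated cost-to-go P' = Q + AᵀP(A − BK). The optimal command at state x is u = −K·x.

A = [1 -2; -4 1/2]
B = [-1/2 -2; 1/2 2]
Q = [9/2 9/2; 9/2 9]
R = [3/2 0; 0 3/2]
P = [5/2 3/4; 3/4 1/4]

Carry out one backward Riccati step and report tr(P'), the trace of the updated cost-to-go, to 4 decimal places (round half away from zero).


15.9341

BᵀP = [-0.8750 -0.2500; -3.5000 -1.0000]
S = R + BᵀPB = [3/2 0; 0 3/2] + [0.3125 1.2500; 1.2500 5.0000] = [1.8125 1.2500; 1.2500 6.5000]
BᵀPA = [0.1250 1.6250; 0.5000 6.5000]
K = S⁻¹·BᵀPA = [0.0183 0.2385; 0.0734 0.9541]
A−BK = [1.1560 0.0275; -4.1560 -1.5275]
AᵀP(A−BK) = [0.4610 0.3681; 0.3681 1.9731]
P' = Q + AᵀP(A−BK) = [4.9610 4.8681; 4.8681 10.9731]
tr(P') = 15.9341


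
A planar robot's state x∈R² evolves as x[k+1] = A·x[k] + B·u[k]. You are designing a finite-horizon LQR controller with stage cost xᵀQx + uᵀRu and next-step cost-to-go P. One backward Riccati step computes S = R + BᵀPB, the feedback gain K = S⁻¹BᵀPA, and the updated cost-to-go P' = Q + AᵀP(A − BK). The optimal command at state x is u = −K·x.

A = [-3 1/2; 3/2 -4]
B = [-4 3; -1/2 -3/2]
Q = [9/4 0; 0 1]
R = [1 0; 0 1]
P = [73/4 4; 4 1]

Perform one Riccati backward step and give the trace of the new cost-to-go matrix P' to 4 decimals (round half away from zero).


5.2640

BᵀP = [-75.0000 -16.5000; 48.7500 10.5000]
S = R + BᵀPB = [1 0; 0 1] + [308.2500 -200.2500; -200.2500 130.5000] = [309.2500 -200.2500; -200.2500 131.5000]
BᵀPA = [200.2500 28.5000; -130.5000 -17.6250]
K = S⁻¹·BᵀPA = [0.3536 0.3856; -0.4539 0.4531]
A−BK = [-0.2238 0.6829; 0.9959 -3.1276]
AᵀP(A−BK) = [0.4539 -0.4531; -0.4531 1.5600]
P' = Q + AᵀP(A−BK) = [2.7039 -0.4531; -0.4531 2.5600]
tr(P') = 5.2640


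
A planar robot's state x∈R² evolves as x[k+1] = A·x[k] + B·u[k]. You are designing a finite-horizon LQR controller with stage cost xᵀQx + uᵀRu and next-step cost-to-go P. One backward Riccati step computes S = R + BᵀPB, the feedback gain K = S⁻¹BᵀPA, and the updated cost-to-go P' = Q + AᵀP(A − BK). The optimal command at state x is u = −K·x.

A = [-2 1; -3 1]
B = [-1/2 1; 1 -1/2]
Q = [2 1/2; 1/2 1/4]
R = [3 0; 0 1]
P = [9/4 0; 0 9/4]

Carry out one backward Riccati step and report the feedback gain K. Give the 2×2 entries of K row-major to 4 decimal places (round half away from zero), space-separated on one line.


BᵀP = [-1.1250 2.2500; 2.2500 -1.1250]
S = R + BᵀPB = [3 0; 0 1] + [2.8125 -2.2500; -2.2500 2.8125] = [5.8125 -2.2500; -2.2500 3.8125]
BᵀPA = [-4.5000 1.1250; -1.1250 1.1250]
K = S⁻¹·BᵀPA = [-1.1515 0.3989; -0.9746 0.5305]
A−BK = [-1.6011 0.6690; -2.3358 0.8663]
AᵀP(A−BK) = [22.9719 -8.8581; -8.8581 3.4544]
P' = Q + AᵀP(A−BK) = [24.9719 -8.3581; -8.3581 3.7044]
tr(P') = 28.6763

-1.1515 0.3989 -0.9746 0.5305


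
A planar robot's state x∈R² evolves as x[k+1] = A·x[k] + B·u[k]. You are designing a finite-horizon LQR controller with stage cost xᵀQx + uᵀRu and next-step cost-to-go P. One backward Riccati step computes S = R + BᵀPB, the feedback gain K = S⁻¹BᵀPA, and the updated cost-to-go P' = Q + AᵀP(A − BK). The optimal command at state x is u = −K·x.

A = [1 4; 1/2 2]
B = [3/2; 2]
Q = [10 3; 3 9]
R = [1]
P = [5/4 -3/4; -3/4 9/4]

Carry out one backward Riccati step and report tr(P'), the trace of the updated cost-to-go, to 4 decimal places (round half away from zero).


28.3628

BᵀP = [0.3750 3.3750]
S = R + BᵀPB = [1] + [7.3125] = [8.3125]
BᵀPA = [2.0625 8.2500]
K = S⁻¹·BᵀPA = [0.2481 0.9925]
A−BK = [0.6278 2.5113; 0.0038 0.0150]
AᵀP(A−BK) = [0.5508 2.2030; 2.2030 8.8120]
P' = Q + AᵀP(A−BK) = [10.5508 5.2030; 5.2030 17.8120]
tr(P') = 28.3628


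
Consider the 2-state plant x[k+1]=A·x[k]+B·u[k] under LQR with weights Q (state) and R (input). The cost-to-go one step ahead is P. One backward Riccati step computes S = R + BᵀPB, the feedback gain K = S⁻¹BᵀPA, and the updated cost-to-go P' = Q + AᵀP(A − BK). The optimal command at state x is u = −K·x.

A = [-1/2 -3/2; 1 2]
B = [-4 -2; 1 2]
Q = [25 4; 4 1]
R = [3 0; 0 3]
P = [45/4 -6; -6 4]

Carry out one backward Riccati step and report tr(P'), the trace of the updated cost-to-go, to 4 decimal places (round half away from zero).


BᵀP = [-51.0000 28.0000; -34.5000 20.0000]
S = R + BᵀPB = [3 0; 0 3] + [232.0000 158.0000; 158.0000 109.0000] = [235.0000 158.0000; 158.0000 112.0000]
BᵀPA = [53.5000 132.5000; 37.2500 91.7500]
K = S⁻¹·BᵀPA = [0.0785 0.2533; 0.2218 0.4618]
A−BK = [0.2577 0.4369; 0.4779 0.8230]
AᵀP(A−BK) = [0.3489 0.6816; 0.6816 1.3743]
P' = Q + AᵀP(A−BK) = [25.3489 4.6816; 4.6816 2.3743]
tr(P') = 27.7232

27.7232


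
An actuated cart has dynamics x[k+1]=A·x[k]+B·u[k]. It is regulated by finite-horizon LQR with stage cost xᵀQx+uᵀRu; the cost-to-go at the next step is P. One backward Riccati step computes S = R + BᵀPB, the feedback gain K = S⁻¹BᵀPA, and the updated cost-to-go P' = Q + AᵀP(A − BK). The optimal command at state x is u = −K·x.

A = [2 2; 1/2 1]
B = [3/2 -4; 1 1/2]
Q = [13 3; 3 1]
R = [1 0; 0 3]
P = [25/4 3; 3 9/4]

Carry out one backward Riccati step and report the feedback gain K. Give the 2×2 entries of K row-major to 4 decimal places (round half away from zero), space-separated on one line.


BᵀP = [12.3750 6.7500; -23.5000 -10.8750]
S = R + BᵀPB = [1 0; 0 3] + [25.3125 -46.1250; -46.1250 88.5625] = [26.3125 -46.1250; -46.1250 91.5625]
BᵀPA = [28.1250 31.5000; -52.4375 -57.8750]
K = S⁻¹·BᵀPA = [0.5556 0.7622; -0.2928 -0.2481]
A−BK = [-0.0047 -0.1358; 0.0908 0.3618]
AᵀP(A−BK) = [0.5821 0.6773; 0.6773 0.8807]
P' = Q + AᵀP(A−BK) = [13.5821 3.6773; 3.6773 1.8807]
tr(P') = 15.4628

0.5556 0.7622 -0.2928 -0.2481


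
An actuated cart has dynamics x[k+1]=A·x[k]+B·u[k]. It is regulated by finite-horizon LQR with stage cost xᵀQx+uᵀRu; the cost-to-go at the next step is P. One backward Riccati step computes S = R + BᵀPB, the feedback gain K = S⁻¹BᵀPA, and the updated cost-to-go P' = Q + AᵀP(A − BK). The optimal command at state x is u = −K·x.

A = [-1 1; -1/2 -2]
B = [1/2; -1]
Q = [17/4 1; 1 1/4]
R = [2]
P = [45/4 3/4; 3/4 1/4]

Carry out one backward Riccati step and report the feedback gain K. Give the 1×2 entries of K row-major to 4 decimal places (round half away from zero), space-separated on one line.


BᵀP = [4.8750 0.1250]
S = R + BᵀPB = [2] + [2.3125] = [4.3125]
BᵀPA = [-4.9375 4.6250]
K = S⁻¹·BᵀPA = [-1.1449 1.0725]
A−BK = [-0.4275 0.4638; -1.6449 -0.9275]
AᵀP(A−BK) = [6.4094 -4.5797; -4.5797 4.2899]
P' = Q + AᵀP(A−BK) = [10.6594 -3.5797; -3.5797 4.5399]
tr(P') = 15.1993

-1.1449 1.0725


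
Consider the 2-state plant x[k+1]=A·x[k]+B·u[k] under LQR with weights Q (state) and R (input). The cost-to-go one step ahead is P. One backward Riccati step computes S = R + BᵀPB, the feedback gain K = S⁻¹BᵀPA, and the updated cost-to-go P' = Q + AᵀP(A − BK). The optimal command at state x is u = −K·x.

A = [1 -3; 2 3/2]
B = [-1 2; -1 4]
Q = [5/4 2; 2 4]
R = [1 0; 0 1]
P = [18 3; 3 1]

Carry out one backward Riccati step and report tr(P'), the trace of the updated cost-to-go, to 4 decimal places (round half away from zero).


BᵀP = [-21.0000 -4.0000; 48.0000 10.0000]
S = R + BᵀPB = [1 0; 0 1] + [25.0000 -58.0000; -58.0000 136.0000] = [26.0000 -58.0000; -58.0000 137.0000]
BᵀPA = [-29.0000 57.0000; 68.0000 -129.0000]
K = S⁻¹·BᵀPA = [-0.1465 1.6515; 0.4343 -0.2424]
A−BK = [-0.0152 -0.8636; 0.1162 4.1212]
AᵀP(A−BK) = [0.2172 -0.1212; -0.1212 11.8409]
P' = Q + AᵀP(A−BK) = [1.4672 1.8788; 1.8788 15.8409]
tr(P') = 17.3081

17.3081


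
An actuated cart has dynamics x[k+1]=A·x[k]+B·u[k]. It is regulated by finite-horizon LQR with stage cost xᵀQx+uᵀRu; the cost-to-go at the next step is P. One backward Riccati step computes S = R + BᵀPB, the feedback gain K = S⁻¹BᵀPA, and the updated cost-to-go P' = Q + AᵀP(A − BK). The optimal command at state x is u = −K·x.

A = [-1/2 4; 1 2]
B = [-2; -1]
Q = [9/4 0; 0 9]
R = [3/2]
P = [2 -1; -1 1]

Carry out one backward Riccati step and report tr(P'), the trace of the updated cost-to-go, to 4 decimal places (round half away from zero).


BᵀP = [-3.0000 1.0000]
S = R + BᵀPB = [3/2] + [5.0000] = [6.5000]
BᵀPA = [2.5000 -10.0000]
K = S⁻¹·BᵀPA = [0.3846 -1.5385]
A−BK = [0.2692 0.9231; 1.3846 0.4615]
AᵀP(A−BK) = [1.5385 -1.1538; -1.1538 4.6154]
P' = Q + AᵀP(A−BK) = [3.7885 -1.1538; -1.1538 13.6154]
tr(P') = 17.4038

17.4038


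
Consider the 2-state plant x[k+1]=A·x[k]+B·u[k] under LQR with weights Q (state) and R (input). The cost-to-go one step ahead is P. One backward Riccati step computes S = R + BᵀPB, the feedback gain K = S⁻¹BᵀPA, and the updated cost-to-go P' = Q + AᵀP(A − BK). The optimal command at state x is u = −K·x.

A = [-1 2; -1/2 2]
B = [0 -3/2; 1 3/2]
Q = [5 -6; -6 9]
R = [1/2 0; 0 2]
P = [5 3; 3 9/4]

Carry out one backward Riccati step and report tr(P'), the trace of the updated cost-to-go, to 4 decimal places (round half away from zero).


BᵀP = [3.0000 2.2500; -3.0000 -1.1250]
S = R + BᵀPB = [1/2 0; 0 2] + [2.2500 -1.1250; -1.1250 2.8125] = [2.7500 -1.1250; -1.1250 4.8125]
BᵀPA = [-4.1250 10.5000; 3.5625 -8.2500]
K = S⁻¹·BᵀPA = [-1.3238 3.4465; 0.4308 -0.9086]
A−BK = [-0.3538 0.6371; 0.1775 -0.0836]
AᵀP(A−BK) = [1.5672 -3.7963; -3.7963 9.3159]
P' = Q + AᵀP(A−BK) = [6.5672 -9.7963; -9.7963 18.3159]
tr(P') = 24.8832

24.8832


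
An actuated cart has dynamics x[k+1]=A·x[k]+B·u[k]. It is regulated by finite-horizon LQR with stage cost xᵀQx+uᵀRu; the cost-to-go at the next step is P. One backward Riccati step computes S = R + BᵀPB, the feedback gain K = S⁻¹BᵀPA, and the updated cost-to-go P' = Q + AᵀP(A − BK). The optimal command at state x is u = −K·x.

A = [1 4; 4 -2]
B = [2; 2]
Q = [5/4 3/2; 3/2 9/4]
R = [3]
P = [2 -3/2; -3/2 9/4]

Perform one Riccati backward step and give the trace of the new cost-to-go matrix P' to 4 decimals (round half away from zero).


BᵀP = [1.0000 1.5000]
S = R + BᵀPB = [3] + [5.0000] = [8.0000]
BᵀPA = [7.0000 1.0000]
K = S⁻¹·BᵀPA = [0.8750 0.1250]
A−BK = [-0.7500 3.7500; 2.2500 -2.2500]
AᵀP(A−BK) = [19.8750 -31.8750; -31.8750 64.8750]
P' = Q + AᵀP(A−BK) = [21.1250 -30.3750; -30.3750 67.1250]
tr(P') = 88.2500

88.2500


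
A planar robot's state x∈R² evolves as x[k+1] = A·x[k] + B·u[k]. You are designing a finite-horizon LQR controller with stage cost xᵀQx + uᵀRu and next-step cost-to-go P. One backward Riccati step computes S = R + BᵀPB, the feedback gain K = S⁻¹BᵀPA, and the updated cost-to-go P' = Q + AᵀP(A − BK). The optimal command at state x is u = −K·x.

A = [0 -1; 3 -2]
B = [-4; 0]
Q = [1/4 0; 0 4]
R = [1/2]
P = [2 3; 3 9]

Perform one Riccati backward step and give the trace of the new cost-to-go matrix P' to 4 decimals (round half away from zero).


BᵀP = [-8.0000 -12.0000]
S = R + BᵀPB = [1/2] + [32.0000] = [32.5000]
BᵀPA = [-36.0000 32.0000]
K = S⁻¹·BᵀPA = [-1.1077 0.9846]
A−BK = [-4.4308 2.9385; 3.0000 -2.0000]
AᵀP(A−BK) = [41.1231 -27.5538; -27.5538 18.4923]
P' = Q + AᵀP(A−BK) = [41.3731 -27.5538; -27.5538 22.4923]
tr(P') = 63.8654

63.8654


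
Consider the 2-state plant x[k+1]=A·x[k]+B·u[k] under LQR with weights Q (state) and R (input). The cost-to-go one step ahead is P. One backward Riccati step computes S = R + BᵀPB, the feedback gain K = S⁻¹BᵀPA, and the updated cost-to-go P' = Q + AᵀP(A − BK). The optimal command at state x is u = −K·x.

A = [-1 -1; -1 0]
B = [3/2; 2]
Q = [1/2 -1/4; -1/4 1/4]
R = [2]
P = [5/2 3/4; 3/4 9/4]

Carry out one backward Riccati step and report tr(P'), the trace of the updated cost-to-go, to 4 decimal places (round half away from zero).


2.5969

BᵀP = [5.2500 5.6250]
S = R + BᵀPB = [2] + [19.1250] = [21.1250]
BᵀPA = [-10.8750 -5.2500]
K = S⁻¹·BᵀPA = [-0.5148 -0.2485]
A−BK = [-0.2278 -0.6272; 0.0296 0.4970]
AᵀP(A−BK) = [0.6516 0.5473; 0.5473 1.1953]
P' = Q + AᵀP(A−BK) = [1.1516 0.2973; 0.2973 1.4453]
tr(P') = 2.5969


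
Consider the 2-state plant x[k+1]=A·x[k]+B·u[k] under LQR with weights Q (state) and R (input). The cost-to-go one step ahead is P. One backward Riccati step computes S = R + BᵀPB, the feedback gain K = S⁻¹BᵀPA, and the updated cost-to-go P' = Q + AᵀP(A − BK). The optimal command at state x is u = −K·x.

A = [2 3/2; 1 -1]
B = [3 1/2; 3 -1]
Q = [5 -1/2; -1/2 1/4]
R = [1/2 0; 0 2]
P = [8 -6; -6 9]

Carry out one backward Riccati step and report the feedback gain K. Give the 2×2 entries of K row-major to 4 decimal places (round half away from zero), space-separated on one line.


BᵀP = [6.0000 9.0000; 10.0000 -12.0000]
S = R + BᵀPB = [1/2 0; 0 2] + [45.0000 -6.0000; -6.0000 17.0000] = [45.5000 -6.0000; -6.0000 19.0000]
BᵀPA = [21.0000 0.0000; 8.0000 27.0000]
K = S⁻¹·BᵀPA = [0.5395 0.1955; 0.5914 1.4828]
A−BK = [0.0857 0.1720; -0.0272 -0.1038]
AᵀP(A−BK) = [0.9384 2.0314; 2.0314 4.9644]
P' = Q + AᵀP(A−BK) = [5.9384 1.5314; 1.5314 5.2144]
tr(P') = 11.1528

0.5395 0.1955 0.5914 1.4828


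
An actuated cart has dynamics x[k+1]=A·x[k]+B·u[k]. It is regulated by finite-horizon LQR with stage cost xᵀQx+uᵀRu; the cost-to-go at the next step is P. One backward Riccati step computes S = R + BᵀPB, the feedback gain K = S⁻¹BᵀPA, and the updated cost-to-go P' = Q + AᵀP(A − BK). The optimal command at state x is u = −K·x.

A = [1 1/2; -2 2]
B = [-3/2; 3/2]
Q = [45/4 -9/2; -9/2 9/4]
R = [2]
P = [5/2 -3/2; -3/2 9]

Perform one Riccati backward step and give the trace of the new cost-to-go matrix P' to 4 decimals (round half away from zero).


BᵀP = [-6.0000 15.7500]
S = R + BᵀPB = [2] + [32.6250] = [34.6250]
BᵀPA = [-37.5000 28.5000]
K = S⁻¹·BᵀPA = [-1.0830 0.8231]
A−BK = [-0.6245 1.7347; -0.3755 0.7653]
AᵀP(A−BK) = [3.8863 -5.3836; -5.3836 10.1665]
P' = Q + AᵀP(A−BK) = [15.1363 -9.8836; -9.8836 12.4165]
tr(P') = 27.5528

27.5528


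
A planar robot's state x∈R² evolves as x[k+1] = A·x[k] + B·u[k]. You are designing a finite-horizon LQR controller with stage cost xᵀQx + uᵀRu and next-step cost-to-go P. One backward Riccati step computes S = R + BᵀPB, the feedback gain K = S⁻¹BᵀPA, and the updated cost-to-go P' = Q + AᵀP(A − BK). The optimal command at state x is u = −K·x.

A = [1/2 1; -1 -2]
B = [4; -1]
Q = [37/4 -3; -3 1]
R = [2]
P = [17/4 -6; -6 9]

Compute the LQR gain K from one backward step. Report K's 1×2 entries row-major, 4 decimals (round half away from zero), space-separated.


0.3504 0.7008

BᵀP = [23.0000 -33.0000]
S = R + BᵀPB = [2] + [125.0000] = [127.0000]
BᵀPA = [44.5000 89.0000]
K = S⁻¹·BᵀPA = [0.3504 0.7008]
A−BK = [-0.9016 -1.8031; -0.6496 -1.2992]
AᵀP(A−BK) = [0.4700 0.9400; 0.9400 1.8799]
P' = Q + AᵀP(A−BK) = [9.7200 -2.0600; -2.0600 2.8799]
tr(P') = 12.5999


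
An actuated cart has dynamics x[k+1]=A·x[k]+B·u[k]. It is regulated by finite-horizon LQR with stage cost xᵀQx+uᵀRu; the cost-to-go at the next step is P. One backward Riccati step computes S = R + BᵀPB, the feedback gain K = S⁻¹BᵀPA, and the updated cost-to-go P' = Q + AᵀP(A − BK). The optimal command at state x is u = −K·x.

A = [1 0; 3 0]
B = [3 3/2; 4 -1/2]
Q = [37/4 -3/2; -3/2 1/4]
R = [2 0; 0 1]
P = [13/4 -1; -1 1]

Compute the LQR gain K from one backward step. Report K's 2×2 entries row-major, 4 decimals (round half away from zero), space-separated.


BᵀP = [5.7500 1.0000; 5.3750 -2.0000]
S = R + BᵀPB = [2 0; 0 1] + [21.2500 8.1250; 8.1250 9.0625] = [23.2500 8.1250; 8.1250 10.0625]
BᵀPA = [8.7500 0.0000; -0.6250 0.0000]
K = S⁻¹·BᵀPA = [0.5545 0.0000; -0.5099 0.0000]
A−BK = [0.1012 0.0000; 0.5270 0.0000]
AᵀP(A−BK) = [1.0793 0.0000; 0.0000 0.0000]
P' = Q + AᵀP(A−BK) = [10.3293 -1.5000; -1.5000 0.2500]
tr(P') = 10.5793

0.5545 0.0000 -0.5099 0.0000


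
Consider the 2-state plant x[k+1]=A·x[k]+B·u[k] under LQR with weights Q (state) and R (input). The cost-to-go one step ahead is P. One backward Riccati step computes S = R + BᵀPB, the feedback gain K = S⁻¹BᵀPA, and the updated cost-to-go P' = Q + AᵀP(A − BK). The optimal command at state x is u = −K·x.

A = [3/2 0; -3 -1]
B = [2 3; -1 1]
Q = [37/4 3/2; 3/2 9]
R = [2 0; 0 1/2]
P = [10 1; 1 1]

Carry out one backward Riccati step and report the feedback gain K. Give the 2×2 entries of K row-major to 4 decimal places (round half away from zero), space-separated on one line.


BᵀP = [19.0000 1.0000; 31.0000 4.0000]
S = R + BᵀPB = [2 0; 0 1/2] + [37.0000 58.0000; 58.0000 97.0000] = [39.0000 58.0000; 58.0000 97.5000]
BᵀPA = [25.5000 -1.0000; 34.5000 -4.0000]
K = S⁻¹·BᵀPA = [1.1066 0.3067; -0.3044 -0.2235]
A−BK = [0.2001 0.0570; -1.5889 -0.4698]
AᵀP(A−BK) = [4.7848 1.3888; 1.3888 0.4128]
P' = Q + AᵀP(A−BK) = [14.0348 2.8888; 2.8888 9.4128]
tr(P') = 23.4475

1.1066 0.3067 -0.3044 -0.2235


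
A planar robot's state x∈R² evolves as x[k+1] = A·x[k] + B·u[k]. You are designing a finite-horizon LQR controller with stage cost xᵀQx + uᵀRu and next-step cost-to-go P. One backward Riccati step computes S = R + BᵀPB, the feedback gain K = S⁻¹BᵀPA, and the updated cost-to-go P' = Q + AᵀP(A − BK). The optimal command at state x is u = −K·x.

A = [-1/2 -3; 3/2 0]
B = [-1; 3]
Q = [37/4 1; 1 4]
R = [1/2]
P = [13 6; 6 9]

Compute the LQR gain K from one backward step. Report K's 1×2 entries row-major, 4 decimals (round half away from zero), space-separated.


BᵀP = [5.0000 21.0000]
S = R + BᵀPB = [1/2] + [58.0000] = [58.5000]
BᵀPA = [29.0000 -15.0000]
K = S⁻¹·BᵀPA = [0.4957 -0.2564]
A−BK = [-0.0043 -3.2564; 0.0128 0.7692]
AᵀP(A−BK) = [0.1239 -0.0641; -0.0641 113.1538]
P' = Q + AᵀP(A−BK) = [9.3739 0.9359; 0.9359 117.1538]
tr(P') = 126.5278

0.4957 -0.2564


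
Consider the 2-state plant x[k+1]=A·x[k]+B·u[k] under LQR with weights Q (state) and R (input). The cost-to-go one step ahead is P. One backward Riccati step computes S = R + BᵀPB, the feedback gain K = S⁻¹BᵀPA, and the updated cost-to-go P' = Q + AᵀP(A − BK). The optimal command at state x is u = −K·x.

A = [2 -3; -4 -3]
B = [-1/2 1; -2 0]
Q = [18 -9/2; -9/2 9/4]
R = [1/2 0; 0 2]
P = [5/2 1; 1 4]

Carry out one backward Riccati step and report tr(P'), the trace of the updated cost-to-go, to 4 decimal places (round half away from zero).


BᵀP = [-3.2500 -8.5000; 2.5000 1.0000]
S = R + BᵀPB = [1/2 0; 0 2] + [18.6250 -3.2500; -3.2500 2.5000] = [19.1250 -3.2500; -3.2500 4.5000]
BᵀPA = [27.5000 35.2500; 1.0000 -10.5000]
K = S⁻¹·BᵀPA = [1.6821 1.6490; 1.4371 -1.1424]
A−BK = [1.4040 -1.0331; -0.6358 0.2980]
AᵀP(A−BK) = [10.3046 -5.2053; -5.2053 6.3775]
P' = Q + AᵀP(A−BK) = [28.3046 -9.7053; -9.7053 8.6275]
tr(P') = 36.9321

36.9321


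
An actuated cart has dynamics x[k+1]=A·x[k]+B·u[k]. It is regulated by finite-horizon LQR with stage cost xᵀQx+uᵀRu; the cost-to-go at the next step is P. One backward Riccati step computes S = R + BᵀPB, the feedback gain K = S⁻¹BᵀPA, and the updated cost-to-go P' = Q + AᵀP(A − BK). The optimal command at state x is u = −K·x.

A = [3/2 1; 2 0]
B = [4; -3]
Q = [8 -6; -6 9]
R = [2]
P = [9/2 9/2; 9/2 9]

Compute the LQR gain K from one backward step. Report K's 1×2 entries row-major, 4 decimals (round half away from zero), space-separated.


-0.2394 0.0957

BᵀP = [4.5000 -9.0000]
S = R + BᵀPB = [2] + [45.0000] = [47.0000]
BᵀPA = [-11.2500 4.5000]
K = S⁻¹·BᵀPA = [-0.2394 0.0957]
A−BK = [2.4574 0.6170; 1.2819 0.2872]
AᵀP(A−BK) = [70.4322 16.8271; 16.8271 4.0691]
P' = Q + AᵀP(A−BK) = [78.4322 10.8271; 10.8271 13.0691]
tr(P') = 91.5013


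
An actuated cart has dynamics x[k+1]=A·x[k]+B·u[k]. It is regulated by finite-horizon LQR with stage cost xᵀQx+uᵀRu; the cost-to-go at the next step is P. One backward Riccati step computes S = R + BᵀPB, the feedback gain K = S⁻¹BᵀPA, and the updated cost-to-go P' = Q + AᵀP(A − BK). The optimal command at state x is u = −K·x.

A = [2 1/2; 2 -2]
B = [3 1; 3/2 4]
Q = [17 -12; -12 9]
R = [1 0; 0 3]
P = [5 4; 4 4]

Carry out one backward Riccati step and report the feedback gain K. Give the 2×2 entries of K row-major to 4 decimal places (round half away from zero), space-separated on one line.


0.5963 0.1123 0.2552 -0.3840

BᵀP = [21.0000 18.0000; 21.0000 20.0000]
S = R + BᵀPB = [1 0; 0 3] + [90.0000 93.0000; 93.0000 101.0000] = [91.0000 93.0000; 93.0000 104.0000]
BᵀPA = [78.0000 -25.5000; 82.0000 -29.5000]
K = S⁻¹·BᵀPA = [0.5963 0.1123; 0.2552 -0.3840]
A−BK = [-0.0442 0.5472; 0.0847 -0.6322]
AᵀP(A−BK) = [0.5595 -0.2650; -0.2650 0.7834]
P' = Q + AᵀP(A−BK) = [17.5595 -12.2650; -12.2650 9.7834]
tr(P') = 27.3429


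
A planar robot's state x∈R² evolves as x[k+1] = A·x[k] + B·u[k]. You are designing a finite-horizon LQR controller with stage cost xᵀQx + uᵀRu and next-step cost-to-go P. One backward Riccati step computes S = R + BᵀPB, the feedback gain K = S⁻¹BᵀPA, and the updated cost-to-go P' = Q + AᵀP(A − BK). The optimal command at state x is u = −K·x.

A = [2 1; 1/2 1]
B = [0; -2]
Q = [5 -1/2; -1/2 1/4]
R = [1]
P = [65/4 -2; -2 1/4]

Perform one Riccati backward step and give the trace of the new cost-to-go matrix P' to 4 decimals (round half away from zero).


BᵀP = [4.0000 -0.5000]
S = R + BᵀPB = [1] + [1.0000] = [2.0000]
BᵀPA = [7.7500 3.5000]
K = S⁻¹·BᵀPA = [3.8750 1.7500]
A−BK = [2.0000 1.0000; 8.2500 4.5000]
AᵀP(A−BK) = [31.0313 14.0625; 14.0625 6.3750]
P' = Q + AᵀP(A−BK) = [36.0313 13.5625; 13.5625 6.6250]
tr(P') = 42.6563

42.6563


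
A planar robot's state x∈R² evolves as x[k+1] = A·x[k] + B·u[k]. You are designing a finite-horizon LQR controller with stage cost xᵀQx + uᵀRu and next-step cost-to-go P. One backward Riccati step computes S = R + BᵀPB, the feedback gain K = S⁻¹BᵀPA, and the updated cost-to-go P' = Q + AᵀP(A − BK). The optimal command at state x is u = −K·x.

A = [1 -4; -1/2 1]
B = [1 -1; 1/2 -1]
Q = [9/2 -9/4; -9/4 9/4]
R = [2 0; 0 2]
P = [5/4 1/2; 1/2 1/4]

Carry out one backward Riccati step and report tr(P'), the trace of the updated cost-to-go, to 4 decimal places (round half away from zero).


12.5176

BᵀP = [1.5000 0.6250; -1.7500 -0.7500]
S = R + BᵀPB = [2 0; 0 2] + [1.8125 -2.1250; -2.1250 2.5000] = [3.8125 -2.1250; -2.1250 4.5000]
BᵀPA = [1.1875 -5.3750; -1.3750 6.2500]
K = S⁻¹·BᵀPA = [0.1916 -0.8628; -0.2151 0.9815]
A−BK = [0.5933 -2.1557; -0.8109 2.4129]
AᵀP(A−BK) = [0.2892 -1.2509; -1.2509 5.4784]
P' = Q + AᵀP(A−BK) = [4.7892 -3.5009; -3.5009 7.7284]
tr(P') = 12.5176
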